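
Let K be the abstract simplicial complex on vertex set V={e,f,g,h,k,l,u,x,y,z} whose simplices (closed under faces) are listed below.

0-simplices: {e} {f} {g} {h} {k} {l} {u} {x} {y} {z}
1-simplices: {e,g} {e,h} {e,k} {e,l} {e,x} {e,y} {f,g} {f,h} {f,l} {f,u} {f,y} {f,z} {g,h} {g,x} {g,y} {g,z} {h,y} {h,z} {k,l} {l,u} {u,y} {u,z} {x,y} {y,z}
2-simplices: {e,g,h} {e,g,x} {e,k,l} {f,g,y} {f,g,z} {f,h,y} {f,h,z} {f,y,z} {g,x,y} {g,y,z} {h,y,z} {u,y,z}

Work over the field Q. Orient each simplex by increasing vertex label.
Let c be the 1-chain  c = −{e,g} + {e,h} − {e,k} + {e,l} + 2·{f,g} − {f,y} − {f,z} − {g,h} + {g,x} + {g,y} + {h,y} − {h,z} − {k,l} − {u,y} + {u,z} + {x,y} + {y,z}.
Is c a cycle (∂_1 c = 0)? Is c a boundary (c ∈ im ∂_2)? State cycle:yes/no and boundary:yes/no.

n_0=10 n_1=24 n_2=12  [Q]
∂1: piv[eg,eh,ek,el,ex,ey,fg,fu,fz] rk=9  ker:fh,fl,fy,gh,gx,gy,gz,hy,hz,kl,lu,uy,uz,xy,yz
∂2: piv[egh,egx,ekl,fgy,fgz,fhy,fhz,fyz,gxy,uyz] rk=10  ker:gyz,hyz
∂1c = 0
c vs im∂2: reduces to 0 ⇒ boundary

cycle:yes boundary:yes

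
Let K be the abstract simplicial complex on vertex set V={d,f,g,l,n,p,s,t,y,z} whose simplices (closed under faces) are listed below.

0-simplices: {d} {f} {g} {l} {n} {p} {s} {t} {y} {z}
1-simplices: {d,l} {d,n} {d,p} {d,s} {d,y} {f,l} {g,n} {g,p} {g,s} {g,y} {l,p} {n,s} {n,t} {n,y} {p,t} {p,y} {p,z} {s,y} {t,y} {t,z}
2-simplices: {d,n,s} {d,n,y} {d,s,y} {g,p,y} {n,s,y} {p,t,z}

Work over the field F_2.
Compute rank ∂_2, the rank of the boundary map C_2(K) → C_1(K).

n_0=10 n_1=20 n_2=6  [Z2]
∂1: piv[dl,dn,dp,ds,dy,fl,gn,nt,pz] rk=9  ker:gp,gs,gy,lp,ns,ny,pt,py,sy,ty,tz
∂2: piv[dns,dny,dsy,gpy,ptz] rk=5  ker:nsy
rk∂_2=5

rank∂_2=5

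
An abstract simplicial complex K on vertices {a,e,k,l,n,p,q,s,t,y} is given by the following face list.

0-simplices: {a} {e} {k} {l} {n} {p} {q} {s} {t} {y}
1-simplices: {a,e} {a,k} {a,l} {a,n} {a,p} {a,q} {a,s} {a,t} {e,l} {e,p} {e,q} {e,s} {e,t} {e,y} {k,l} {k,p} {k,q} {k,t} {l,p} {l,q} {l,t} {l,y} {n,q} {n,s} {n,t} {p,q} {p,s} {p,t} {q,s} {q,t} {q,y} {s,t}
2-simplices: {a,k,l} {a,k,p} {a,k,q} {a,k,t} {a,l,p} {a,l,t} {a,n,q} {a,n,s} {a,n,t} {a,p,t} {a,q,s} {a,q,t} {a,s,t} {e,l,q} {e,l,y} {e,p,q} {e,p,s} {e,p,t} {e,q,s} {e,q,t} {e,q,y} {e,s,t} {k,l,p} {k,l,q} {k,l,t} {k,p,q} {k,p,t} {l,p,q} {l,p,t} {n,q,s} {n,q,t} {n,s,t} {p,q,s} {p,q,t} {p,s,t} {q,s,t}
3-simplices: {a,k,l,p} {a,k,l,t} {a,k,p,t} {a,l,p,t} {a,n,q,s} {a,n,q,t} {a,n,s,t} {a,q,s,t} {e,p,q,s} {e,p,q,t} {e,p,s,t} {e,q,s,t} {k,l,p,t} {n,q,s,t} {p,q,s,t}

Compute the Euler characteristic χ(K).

n_0=10 n_1=32 n_2=36 n_3=15
χ=+10−32+36−15=-1

χ(K)=-1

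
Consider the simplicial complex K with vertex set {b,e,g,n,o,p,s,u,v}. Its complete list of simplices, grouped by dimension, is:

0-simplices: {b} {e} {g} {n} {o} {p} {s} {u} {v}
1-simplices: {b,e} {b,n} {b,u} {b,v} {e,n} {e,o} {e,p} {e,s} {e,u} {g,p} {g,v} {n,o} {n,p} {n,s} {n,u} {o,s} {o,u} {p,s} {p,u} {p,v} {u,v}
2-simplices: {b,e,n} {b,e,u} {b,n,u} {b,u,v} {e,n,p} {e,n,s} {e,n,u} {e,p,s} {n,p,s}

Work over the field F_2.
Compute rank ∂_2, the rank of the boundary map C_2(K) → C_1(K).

n_0=9 n_1=21 n_2=9  [Z2]
∂1: piv[be,bn,bu,bv,eo,ep,es,gp] rk=8  ker:en,eu,gv,no,np,ns,nu,os,ou,ps,pu,pv,uv
∂2: piv[ben,beu,bnu,buv,enp,ens,eps] rk=7  ker:enu,nps
rk∂_2=7

rank∂_2=7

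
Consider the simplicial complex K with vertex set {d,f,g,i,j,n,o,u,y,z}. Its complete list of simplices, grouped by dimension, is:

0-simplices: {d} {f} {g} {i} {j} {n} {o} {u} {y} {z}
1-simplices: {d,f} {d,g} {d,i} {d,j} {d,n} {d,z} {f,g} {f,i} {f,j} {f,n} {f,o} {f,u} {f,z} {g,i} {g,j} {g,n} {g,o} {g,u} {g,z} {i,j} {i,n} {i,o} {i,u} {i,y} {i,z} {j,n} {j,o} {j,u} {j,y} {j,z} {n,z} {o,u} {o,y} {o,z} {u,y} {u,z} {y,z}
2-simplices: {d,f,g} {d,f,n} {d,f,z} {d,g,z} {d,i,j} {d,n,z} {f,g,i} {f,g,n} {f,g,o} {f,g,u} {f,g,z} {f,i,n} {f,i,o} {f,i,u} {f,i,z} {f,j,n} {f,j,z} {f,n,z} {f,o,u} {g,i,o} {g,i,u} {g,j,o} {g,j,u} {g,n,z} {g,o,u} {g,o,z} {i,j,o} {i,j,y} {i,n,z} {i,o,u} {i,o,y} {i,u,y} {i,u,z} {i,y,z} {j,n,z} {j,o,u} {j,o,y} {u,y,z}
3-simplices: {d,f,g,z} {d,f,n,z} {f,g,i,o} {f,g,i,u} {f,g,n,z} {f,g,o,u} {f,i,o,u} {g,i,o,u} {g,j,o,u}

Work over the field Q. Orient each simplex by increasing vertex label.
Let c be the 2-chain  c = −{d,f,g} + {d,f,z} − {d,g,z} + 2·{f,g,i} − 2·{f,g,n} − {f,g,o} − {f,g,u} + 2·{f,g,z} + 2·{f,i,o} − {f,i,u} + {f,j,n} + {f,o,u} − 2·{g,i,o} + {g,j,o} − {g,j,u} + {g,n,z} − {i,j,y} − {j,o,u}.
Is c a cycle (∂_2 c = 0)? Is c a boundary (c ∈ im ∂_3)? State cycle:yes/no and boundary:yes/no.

n_0=10 n_1=37 n_2=38 n_3=9  [Q]
∂1: piv[df,dg,di,dj,dn,dz,fo,fu,iy] rk=9  ker:fg,fi,fj,fn,fz,gi,gj,gn,go,gu,gz,ij,in,io,iu,iz,jn,jo,ju,jy,jz,nz,ou,oy,oz,uy,uz,yz
∂2: piv[dfg,dfn,dfz,dgz,dij,dnz,fgi,fgn,fgo,fgu,fin,fio,fiu,fiz,fjn,fjz,fou,gjo,gju,goz,ijo,ijy,ioy,iuy,iuz,iyz] rk=26  ker:fgz,fnz,gio,giu,gnz,gou,inz,iou,jnz,jou,joy,uyz
∂3: piv[dfgz,dfnz,fgio,fgiu,fgnz,fgou,fiou,gjou] rk=8  ker:giou
∂2c = −{f,g} − {f,i} + {f,j} + {f,n} + {f,u} − {f,z} − {g,n} − {i,j} − {i,u} + {i,y} + {j,n} − {j,y} + {n,z}

cycle:no boundary:no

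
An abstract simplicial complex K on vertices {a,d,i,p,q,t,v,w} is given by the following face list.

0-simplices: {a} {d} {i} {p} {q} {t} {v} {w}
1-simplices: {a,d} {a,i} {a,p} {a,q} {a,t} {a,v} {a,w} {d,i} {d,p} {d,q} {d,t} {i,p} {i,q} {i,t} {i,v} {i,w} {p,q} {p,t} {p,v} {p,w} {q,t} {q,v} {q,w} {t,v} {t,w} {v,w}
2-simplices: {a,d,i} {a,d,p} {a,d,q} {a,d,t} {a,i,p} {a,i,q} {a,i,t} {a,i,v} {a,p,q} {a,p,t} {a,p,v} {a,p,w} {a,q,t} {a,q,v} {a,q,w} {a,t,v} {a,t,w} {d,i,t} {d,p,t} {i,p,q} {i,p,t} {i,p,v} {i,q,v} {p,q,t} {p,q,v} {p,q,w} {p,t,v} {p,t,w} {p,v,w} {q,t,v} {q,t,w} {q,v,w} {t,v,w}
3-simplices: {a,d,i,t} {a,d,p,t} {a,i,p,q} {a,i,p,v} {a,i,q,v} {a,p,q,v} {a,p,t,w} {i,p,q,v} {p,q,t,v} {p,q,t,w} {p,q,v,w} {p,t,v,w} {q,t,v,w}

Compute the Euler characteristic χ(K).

n_0=8 n_1=26 n_2=33 n_3=13
χ=+8−26+33−13=2

χ(K)=2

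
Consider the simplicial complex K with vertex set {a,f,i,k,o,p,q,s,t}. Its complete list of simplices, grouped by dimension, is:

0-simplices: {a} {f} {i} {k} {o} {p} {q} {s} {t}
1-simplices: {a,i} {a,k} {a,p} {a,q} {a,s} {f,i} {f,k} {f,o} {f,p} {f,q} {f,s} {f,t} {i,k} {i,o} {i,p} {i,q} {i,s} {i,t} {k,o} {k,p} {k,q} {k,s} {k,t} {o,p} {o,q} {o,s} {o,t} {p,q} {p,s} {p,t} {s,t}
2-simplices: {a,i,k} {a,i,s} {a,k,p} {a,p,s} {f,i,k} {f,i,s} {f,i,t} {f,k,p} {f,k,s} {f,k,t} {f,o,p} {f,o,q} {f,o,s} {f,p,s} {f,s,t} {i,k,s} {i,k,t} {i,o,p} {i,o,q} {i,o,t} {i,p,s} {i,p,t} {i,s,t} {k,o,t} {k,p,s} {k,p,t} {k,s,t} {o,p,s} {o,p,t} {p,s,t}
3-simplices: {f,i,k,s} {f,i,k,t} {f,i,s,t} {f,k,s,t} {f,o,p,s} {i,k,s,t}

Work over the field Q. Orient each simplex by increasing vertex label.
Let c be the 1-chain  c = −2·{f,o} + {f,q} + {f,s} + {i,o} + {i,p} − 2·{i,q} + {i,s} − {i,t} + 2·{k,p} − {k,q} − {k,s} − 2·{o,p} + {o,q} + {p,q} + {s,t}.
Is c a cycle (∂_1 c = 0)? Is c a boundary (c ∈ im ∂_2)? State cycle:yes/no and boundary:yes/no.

cycle:yes boundary:no

n_0=9 n_1=31 n_2=30 n_3=6  [Q]
∂1: piv[ai,ak,ap,aq,as,fi,fo,ft] rk=8  ker:fk,fp,fq,fs,ik,io,ip,iq,is,it,ko,kp,kq,ks,kt,op,oq,os,ot,pq,ps,pt,st
∂2: piv[aik,ais,akp,aps,fik,fis,fit,fkp,fks,fkt,fop,foq,fos,fst,iop,ioq,iot,ips,ipt,kot] rk=20  ker:fps,iks,ikt,ist,kps,kpt,kst,ops,opt,pst
∂3: piv[fiks,fikt,fist,fkst,fops] rk=5  ker:ikst
∂1c = 0
c vs im∂2: residual ≠ 0 ⇒ not boundary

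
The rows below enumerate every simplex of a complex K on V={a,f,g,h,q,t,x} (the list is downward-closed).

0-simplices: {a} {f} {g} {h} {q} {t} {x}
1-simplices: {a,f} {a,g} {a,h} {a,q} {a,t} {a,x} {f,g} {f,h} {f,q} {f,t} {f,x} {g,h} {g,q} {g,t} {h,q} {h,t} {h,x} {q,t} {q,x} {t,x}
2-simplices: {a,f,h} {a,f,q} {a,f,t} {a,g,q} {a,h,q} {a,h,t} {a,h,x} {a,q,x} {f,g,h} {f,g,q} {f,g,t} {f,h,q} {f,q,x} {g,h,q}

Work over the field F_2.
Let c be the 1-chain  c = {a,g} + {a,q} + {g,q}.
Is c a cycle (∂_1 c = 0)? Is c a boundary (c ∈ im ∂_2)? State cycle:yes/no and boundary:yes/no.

cycle:yes boundary:yes

n_0=7 n_1=20 n_2=14  [Z2]
∂1: piv[af,ag,ah,aq,at,ax] rk=6  ker:fg,fh,fq,ft,fx,gh,gq,gt,hq,ht,hx,qt,qx,tx
∂2: piv[afh,afq,aft,agq,ahq,aht,ahx,aqx,fgh,fgq,fgt,fqx] rk=12  ker:fhq,ghq
∂1c = 0
c vs im∂2: reduces to 0 ⇒ boundary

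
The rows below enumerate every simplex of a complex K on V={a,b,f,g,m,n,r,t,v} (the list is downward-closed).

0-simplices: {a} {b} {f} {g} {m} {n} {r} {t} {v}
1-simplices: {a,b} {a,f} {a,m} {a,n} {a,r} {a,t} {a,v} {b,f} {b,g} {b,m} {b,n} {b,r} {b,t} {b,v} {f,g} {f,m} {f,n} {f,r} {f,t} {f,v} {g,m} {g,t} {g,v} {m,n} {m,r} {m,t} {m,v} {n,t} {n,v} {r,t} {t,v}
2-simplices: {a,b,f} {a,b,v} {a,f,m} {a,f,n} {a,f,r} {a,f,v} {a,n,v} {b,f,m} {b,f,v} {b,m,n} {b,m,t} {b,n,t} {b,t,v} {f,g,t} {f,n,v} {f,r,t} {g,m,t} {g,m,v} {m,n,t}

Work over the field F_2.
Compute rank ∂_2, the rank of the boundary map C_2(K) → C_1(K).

rank∂_2=16

n_0=9 n_1=31 n_2=19  [Z2]
∂1: piv[ab,af,am,an,ar,at,av,bg] rk=8  ker:bf,bm,bn,br,bt,bv,fg,fm,fn,fr,ft,fv,gm,gt,gv,mn,mr,mt,mv,nt,nv,rt,tv
∂2: piv[abf,abv,afm,afn,afr,afv,anv,bfm,bmn,bmt,bnt,btv,fgt,frt,gmt,gmv] rk=16  ker:bfv,fnv,mnt
rk∂_2=16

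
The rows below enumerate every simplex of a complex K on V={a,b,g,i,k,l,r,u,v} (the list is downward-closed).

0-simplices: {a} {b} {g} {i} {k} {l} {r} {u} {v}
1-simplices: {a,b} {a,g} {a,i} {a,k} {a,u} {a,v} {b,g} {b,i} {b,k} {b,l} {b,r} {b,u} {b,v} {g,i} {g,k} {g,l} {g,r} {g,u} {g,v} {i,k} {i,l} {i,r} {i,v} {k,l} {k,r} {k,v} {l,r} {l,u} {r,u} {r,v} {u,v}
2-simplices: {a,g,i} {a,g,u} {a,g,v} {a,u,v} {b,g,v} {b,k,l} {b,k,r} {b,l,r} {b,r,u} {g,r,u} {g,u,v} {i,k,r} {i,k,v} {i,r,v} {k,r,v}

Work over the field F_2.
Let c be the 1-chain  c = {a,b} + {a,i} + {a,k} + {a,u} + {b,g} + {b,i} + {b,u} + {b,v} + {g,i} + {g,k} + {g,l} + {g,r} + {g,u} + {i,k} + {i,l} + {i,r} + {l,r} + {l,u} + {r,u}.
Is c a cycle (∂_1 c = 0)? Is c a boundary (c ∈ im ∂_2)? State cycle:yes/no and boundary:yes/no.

n_0=9 n_1=31 n_2=15  [Z2]
∂1: piv[ab,ag,ai,ak,au,av,bl,br] rk=8  ker:bg,bi,bk,bu,bv,gi,gk,gl,gr,gu,gv,ik,il,ir,iv,kl,kr,kv,lr,lu,ru,rv,uv
∂2: piv[agi,agu,agv,auv,bgv,bkl,bkr,blr,bru,gru,ikr,ikv,irv] rk=13  ker:guv,krv
∂1c = {b} + {k} + {u} + {v}

cycle:no boundary:no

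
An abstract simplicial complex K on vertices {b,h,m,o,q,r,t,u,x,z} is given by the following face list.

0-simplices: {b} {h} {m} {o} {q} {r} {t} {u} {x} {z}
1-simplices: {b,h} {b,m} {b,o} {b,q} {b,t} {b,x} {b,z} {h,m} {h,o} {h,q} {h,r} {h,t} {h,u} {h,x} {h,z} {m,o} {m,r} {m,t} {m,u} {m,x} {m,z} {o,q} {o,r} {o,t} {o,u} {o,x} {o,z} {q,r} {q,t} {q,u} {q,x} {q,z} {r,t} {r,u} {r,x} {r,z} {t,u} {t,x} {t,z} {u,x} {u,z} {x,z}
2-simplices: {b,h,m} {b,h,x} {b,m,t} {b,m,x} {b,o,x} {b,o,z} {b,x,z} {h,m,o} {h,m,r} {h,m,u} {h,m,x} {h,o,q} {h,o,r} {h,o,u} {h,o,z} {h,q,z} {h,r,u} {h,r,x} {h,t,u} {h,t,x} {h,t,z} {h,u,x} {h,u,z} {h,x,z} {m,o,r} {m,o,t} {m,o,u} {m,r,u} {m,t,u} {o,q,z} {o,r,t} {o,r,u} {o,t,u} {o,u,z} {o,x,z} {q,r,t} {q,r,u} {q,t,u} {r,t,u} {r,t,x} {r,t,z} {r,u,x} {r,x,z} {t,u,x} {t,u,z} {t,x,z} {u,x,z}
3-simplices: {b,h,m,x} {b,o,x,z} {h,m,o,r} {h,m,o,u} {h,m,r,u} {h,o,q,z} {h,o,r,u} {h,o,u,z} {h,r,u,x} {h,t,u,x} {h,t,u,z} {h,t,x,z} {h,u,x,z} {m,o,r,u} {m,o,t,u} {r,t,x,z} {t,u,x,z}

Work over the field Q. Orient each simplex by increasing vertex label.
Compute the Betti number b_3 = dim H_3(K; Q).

b_3=2

n_0=10 n_1=42 n_2=47 n_3=17  [Q]
∂1: piv[bh,bm,bo,bq,bt,bx,bz,hr,hu] rk=9  ker:hm,ho,hq,ht,hx,hz,mo,mr,mt,mu,mx,mz,oq,or,ot,ou,ox,oz,qr,qt,qu,qx,qz,rt,ru,rx,rz,tu,tx,tz,ux,uz,xz
∂2: piv[bhm,bhx,bmt,bmx,box,boz,bxz,hmo,hmr,hmu,hoq,hor,hou,hoz,hqz,hru,hrx,htu,htx,htz,hux,huz,hxz,mot,mtu,ort,qrt,qru,rtz] rk=29  ker:hmx,mor,mou,mru,oqz,oru,otu,ouz,oxz,qtu,rtu,rtx,rux,rxz,tux,tuz,txz,uxz
∂3: piv[bhmx,boxz,hmor,hmou,hmru,hoqz,horu,houz,hrux,htux,htuz,htxz,huxz,motu,rtxz] rk=15  ker:moru,tuxz
b_3=(17−15)−0=2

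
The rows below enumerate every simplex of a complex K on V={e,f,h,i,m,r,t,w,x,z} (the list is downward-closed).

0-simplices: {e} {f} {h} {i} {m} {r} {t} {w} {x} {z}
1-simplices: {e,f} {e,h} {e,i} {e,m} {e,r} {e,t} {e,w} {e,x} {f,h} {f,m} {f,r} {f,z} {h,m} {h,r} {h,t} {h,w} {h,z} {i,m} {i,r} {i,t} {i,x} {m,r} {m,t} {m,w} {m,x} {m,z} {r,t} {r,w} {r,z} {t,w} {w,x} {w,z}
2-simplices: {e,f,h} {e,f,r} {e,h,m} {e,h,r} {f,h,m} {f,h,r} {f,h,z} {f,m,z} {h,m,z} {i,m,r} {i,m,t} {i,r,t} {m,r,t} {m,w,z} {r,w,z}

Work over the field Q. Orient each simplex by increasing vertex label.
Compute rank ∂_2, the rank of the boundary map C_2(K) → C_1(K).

rank∂_2=12

n_0=10 n_1=32 n_2=15  [Q]
∂1: piv[ef,eh,ei,em,er,et,ew,ex,fz] rk=9  ker:fh,fm,fr,hm,hr,ht,hw,hz,im,ir,it,ix,mr,mt,mw,mx,mz,rt,rw,rz,tw,wx,wz
∂2: piv[efh,efr,ehm,ehr,fhm,fhz,fmz,imr,imt,irt,mwz,rwz] rk=12  ker:fhr,hmz,mrt
rk∂_2=12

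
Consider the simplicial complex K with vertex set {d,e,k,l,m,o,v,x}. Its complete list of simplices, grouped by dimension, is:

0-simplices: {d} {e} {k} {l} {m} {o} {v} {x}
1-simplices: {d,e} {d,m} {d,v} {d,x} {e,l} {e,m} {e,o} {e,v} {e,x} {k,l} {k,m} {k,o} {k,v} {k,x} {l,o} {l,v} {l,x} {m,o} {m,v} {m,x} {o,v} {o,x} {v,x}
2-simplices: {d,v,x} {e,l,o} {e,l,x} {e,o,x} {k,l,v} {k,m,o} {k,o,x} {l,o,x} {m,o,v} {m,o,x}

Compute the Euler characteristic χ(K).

χ(K)=-5

n_0=8 n_1=23 n_2=10
χ=+8−23+10=-5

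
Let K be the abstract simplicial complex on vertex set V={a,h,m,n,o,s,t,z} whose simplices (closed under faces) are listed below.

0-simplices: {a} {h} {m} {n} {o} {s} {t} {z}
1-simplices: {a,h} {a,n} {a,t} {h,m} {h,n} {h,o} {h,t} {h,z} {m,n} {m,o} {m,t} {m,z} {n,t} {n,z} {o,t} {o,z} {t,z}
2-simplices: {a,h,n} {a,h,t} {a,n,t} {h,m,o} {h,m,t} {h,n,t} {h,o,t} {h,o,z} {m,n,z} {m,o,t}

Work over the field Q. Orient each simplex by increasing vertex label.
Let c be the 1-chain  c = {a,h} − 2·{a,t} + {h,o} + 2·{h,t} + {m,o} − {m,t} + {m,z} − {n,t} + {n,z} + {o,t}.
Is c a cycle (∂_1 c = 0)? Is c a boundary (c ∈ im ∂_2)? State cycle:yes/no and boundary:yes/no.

n_0=8 n_1=17 n_2=10  [Q]
∂1: piv[ah,an,at,hm,ho,hz] rk=6  ker:hn,ht,mn,mo,mt,mz,nt,nz,ot,oz,tz
∂2: piv[ahn,aht,ant,hmo,hmt,hot,hoz,mnz] rk=8  ker:hnt,mot
∂1c = {a} − 2·{h} − {m} + {o} − {t} + 2·{z}

cycle:no boundary:no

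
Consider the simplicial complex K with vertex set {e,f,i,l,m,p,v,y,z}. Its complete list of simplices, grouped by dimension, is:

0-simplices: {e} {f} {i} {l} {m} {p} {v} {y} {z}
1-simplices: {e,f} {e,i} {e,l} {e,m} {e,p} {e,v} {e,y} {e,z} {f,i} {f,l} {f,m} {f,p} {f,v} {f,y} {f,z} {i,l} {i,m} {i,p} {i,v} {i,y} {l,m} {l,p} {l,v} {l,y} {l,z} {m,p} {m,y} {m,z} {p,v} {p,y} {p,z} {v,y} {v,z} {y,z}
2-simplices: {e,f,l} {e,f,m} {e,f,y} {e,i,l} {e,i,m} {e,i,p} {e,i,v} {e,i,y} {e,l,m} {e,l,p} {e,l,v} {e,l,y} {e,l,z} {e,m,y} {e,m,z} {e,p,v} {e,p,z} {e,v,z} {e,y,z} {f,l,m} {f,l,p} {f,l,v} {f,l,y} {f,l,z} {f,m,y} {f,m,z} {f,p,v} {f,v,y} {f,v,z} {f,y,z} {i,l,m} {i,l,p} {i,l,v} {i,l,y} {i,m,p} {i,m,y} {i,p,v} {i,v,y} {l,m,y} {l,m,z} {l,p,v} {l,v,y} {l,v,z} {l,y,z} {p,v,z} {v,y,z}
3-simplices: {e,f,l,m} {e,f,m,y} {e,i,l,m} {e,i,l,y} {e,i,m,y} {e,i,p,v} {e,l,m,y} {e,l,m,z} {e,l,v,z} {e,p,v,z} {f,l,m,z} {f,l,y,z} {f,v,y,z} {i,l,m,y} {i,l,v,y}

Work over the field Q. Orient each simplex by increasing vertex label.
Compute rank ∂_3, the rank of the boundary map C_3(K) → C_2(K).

n_0=9 n_1=34 n_2=46 n_3=15  [Q]
∂1: piv[ef,ei,el,em,ep,ev,ey,ez] rk=8  ker:fi,fl,fm,fp,fv,fy,fz,il,im,ip,iv,iy,lm,lp,lv,ly,lz,mp,my,mz,pv,py,pz,vy,vz,yz
∂2: piv[efl,efm,efy,eil,eim,eip,eiv,eiy,elm,elp,elv,ely,elz,emy,emz,epv,epz,evz,eyz,flp,flv,flz,fvy,imp] rk=24  ker:flm,fly,fmy,fmz,fpv,fvz,fyz,ilm,ilp,ilv,ily,imy,ipv,ivy,lmy,lmz,lpv,lvy,lvz,lyz,pvz,vyz
∂3: piv[eflm,efmy,eilm,eily,eimy,eipv,elmy,elmz,elvz,epvz,flmz,flyz,fvyz,ilvy] rk=14  ker:ilmy
rk∂_3=14

rank∂_3=14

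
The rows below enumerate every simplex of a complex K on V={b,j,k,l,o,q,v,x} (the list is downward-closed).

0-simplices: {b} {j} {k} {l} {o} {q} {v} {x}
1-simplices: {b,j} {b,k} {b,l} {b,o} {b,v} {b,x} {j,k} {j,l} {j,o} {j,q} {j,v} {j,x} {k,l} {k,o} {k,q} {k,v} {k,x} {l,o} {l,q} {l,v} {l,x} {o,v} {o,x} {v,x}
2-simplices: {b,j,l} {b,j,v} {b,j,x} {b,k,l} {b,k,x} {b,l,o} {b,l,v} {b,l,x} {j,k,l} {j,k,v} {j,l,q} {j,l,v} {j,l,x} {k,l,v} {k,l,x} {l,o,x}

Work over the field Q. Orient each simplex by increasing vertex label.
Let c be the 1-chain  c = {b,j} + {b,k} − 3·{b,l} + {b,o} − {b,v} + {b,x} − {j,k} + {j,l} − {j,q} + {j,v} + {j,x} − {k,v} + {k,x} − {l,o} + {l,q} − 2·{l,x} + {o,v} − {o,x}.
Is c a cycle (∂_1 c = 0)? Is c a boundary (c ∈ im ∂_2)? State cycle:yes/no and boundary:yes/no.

cycle:yes boundary:no

n_0=8 n_1=24 n_2=16  [Q]
∂1: piv[bj,bk,bl,bo,bv,bx,jq] rk=7  ker:jk,jl,jo,jv,jx,kl,ko,kq,kv,kx,lo,lq,lv,lx,ov,ox,vx
∂2: piv[bjl,bjv,bjx,bkl,bkx,blo,blv,blx,jkl,jkv,jlq,lox] rk=12  ker:jlv,jlx,klv,klx
∂1c = 0
c vs im∂2: residual ≠ 0 ⇒ not boundary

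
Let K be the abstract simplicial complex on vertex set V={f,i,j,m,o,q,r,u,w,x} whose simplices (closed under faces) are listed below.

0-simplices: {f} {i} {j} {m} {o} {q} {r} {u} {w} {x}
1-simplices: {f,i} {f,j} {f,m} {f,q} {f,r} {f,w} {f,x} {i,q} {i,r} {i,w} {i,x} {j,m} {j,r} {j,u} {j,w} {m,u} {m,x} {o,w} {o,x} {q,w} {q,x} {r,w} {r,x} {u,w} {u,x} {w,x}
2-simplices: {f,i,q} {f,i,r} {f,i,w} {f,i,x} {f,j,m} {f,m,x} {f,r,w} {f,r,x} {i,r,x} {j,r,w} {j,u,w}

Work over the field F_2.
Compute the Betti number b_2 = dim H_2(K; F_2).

n_0=10 n_1=26 n_2=11  [Z2]
∂1: piv[fi,fj,fm,fq,fr,fw,fx,ju,ow] rk=9  ker:iq,ir,iw,ix,jm,jr,jw,mu,mx,ox,qw,qx,rw,rx,uw,ux,wx
∂2: piv[fiq,fir,fiw,fix,fjm,fmx,frw,frx,jrw,juw] rk=10  ker:irx
b_2=(11−10)−0=1

b_2=1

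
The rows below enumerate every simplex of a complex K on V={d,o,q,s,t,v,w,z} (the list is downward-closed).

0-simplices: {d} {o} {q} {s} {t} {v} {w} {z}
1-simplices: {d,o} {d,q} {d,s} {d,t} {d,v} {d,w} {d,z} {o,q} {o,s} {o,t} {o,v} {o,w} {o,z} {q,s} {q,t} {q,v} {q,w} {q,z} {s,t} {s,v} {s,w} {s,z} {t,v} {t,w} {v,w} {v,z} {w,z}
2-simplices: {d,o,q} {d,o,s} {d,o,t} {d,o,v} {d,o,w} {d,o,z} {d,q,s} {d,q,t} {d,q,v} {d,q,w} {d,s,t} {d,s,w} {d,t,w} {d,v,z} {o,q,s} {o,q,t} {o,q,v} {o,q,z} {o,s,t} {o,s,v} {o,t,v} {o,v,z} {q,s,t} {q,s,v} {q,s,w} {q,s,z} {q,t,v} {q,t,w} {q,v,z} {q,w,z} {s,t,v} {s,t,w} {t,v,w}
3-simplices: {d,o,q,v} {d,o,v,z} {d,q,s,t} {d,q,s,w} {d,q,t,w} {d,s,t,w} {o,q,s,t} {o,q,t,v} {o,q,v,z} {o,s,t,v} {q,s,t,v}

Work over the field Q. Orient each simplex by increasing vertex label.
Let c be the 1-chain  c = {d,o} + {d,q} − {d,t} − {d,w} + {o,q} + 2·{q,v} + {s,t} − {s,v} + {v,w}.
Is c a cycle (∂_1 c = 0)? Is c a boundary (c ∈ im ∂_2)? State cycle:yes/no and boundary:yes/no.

cycle:yes boundary:yes

n_0=8 n_1=27 n_2=33 n_3=11  [Q]
∂1: piv[do,dq,ds,dt,dv,dw,dz] rk=7  ker:oq,os,ot,ov,ow,oz,qs,qt,qv,qw,qz,st,sv,sw,sz,tv,tw,vw,vz,wz
∂2: piv[doq,dos,dot,dov,dow,doz,dqs,dqt,dqv,dqw,dst,dsw,dtw,dvz,oqz,osv,otv,qsz,qwz,tvw] rk=20  ker:oqs,oqt,oqv,ost,ovz,qst,qsv,qsw,qtv,qtw,qvz,stv,stw
∂3: piv[doqv,dovz,dqst,dqsw,dqtw,dstw,oqst,oqtv,oqvz,ostv,qstv] rk=11
∂1c = 0
c vs im∂2: reduces to 0 ⇒ boundary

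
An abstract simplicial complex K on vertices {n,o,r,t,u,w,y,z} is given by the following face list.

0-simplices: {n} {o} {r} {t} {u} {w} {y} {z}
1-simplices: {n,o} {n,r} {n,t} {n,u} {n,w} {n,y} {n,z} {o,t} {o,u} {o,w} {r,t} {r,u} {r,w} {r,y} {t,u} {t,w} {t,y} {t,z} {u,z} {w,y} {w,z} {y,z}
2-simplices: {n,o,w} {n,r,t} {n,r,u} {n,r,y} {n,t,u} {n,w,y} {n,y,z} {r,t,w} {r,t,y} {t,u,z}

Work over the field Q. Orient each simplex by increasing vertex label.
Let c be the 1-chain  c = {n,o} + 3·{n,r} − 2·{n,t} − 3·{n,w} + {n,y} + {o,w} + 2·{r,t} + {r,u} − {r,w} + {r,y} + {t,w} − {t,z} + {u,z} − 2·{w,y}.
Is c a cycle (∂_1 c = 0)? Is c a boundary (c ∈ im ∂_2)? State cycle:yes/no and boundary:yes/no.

cycle:yes boundary:yes

n_0=8 n_1=22 n_2=10  [Q]
∂1: piv[no,nr,nt,nu,nw,ny,nz] rk=7  ker:ot,ou,ow,rt,ru,rw,ry,tu,tw,ty,tz,uz,wy,wz,yz
∂2: piv[now,nrt,nru,nry,ntu,nwy,nyz,rtw,rty,tuz] rk=10
∂1c = 0
c vs im∂2: reduces to 0 ⇒ boundary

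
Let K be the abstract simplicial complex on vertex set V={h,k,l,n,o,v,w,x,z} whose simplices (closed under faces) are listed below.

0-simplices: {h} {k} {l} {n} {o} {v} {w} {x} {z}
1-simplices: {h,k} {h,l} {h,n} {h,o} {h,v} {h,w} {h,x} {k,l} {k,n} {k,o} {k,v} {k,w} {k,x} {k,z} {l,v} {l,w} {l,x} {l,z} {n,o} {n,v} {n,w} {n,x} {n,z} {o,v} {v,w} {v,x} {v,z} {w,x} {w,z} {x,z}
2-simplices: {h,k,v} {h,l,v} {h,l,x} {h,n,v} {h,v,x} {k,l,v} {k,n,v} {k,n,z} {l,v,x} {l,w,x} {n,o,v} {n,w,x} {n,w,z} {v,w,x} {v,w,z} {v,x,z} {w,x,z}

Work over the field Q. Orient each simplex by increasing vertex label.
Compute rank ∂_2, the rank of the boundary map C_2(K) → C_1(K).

n_0=9 n_1=30 n_2=17  [Q]
∂1: piv[hk,hl,hn,ho,hv,hw,hx,kz] rk=8  ker:kl,kn,ko,kv,kw,kx,lv,lw,lx,lz,no,nv,nw,nx,nz,ov,vw,vx,vz,wx,wz,xz
∂2: piv[hkv,hlv,hlx,hnv,hvx,klv,knv,knz,lwx,nov,nwx,nwz,vwx,vwz,vxz] rk=15  ker:lvx,wxz
rk∂_2=15

rank∂_2=15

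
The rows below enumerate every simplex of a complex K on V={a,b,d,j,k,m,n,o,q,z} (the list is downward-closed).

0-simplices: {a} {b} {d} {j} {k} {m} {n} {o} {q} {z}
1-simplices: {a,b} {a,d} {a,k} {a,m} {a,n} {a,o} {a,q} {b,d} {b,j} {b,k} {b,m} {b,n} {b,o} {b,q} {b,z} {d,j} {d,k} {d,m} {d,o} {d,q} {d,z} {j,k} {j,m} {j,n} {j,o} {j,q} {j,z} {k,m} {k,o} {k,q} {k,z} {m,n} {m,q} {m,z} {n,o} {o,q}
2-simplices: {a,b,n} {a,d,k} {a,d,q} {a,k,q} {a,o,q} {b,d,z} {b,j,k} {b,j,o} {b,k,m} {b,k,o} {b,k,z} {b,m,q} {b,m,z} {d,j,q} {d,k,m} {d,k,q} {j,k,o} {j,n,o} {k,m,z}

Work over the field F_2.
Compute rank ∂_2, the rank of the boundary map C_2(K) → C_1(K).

rank∂_2=16

n_0=10 n_1=36 n_2=19  [Z2]
∂1: piv[ab,ad,ak,am,an,ao,aq,bj,bz] rk=9  ker:bd,bk,bm,bn,bo,bq,dj,dk,dm,do,dq,dz,jk,jm,jn,jo,jq,jz,km,ko,kq,kz,mn,mq,mz,no,oq
∂2: piv[abn,adk,adq,akq,aoq,bdz,bjk,bjo,bkm,bko,bkz,bmq,bmz,djq,dkm,jno] rk=16  ker:dkq,jko,kmz
rk∂_2=16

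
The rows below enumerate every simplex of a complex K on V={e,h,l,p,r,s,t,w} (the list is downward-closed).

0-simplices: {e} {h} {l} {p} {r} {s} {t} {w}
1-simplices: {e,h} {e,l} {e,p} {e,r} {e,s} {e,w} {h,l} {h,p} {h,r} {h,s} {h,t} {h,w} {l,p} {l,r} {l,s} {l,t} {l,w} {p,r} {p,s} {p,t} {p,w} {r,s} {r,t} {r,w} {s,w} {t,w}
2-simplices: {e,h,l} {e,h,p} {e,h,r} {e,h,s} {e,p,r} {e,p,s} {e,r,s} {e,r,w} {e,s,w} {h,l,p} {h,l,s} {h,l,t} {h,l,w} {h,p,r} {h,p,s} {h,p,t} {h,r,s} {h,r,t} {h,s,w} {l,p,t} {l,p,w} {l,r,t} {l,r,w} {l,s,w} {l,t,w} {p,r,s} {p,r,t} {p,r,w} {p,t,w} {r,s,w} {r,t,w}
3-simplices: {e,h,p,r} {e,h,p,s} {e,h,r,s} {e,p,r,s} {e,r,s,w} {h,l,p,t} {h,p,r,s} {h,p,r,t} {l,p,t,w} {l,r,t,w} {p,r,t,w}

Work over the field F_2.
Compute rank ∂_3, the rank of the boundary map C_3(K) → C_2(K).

n_0=8 n_1=26 n_2=31 n_3=11  [Z2]
∂1: piv[eh,el,ep,er,es,ew,ht] rk=7  ker:hl,hp,hr,hs,hw,lp,lr,ls,lt,lw,pr,ps,pt,pw,rs,rt,rw,sw,tw
∂2: piv[ehl,ehp,ehr,ehs,epr,eps,ers,erw,esw,hlp,hls,hlt,hlw,hpt,hrt,hsw,lpw,lrt,ltw] rk=19  ker:hpr,hps,hrs,lpt,lrw,lsw,prs,prt,prw,ptw,rsw,rtw
∂3: piv[ehpr,ehps,ehrs,eprs,ersw,hlpt,hprt,lptw,lrtw,prtw] rk=10  ker:hprs
rk∂_3=10

rank∂_3=10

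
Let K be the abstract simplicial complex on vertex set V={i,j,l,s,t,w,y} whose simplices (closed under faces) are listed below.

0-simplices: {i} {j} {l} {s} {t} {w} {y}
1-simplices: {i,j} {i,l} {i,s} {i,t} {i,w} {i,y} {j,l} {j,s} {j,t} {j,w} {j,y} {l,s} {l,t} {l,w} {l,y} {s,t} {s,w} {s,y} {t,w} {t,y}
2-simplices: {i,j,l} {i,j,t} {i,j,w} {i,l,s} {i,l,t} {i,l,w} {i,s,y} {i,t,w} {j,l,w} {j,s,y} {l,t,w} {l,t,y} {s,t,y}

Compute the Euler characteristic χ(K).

n_0=7 n_1=20 n_2=13
χ=+7−20+13=0

χ(K)=0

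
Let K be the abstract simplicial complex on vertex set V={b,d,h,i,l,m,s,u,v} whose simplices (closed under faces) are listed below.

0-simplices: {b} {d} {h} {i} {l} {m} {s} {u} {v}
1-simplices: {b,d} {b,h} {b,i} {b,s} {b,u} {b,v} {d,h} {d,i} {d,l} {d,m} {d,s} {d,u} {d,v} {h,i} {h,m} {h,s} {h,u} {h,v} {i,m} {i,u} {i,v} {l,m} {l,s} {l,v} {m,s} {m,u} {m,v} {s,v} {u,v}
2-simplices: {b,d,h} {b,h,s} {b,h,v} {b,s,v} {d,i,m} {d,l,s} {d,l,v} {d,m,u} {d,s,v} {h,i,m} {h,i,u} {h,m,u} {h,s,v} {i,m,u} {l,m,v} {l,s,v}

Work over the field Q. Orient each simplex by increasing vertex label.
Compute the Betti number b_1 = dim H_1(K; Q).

b_1=8

n_0=9 n_1=29 n_2=16  [Q]
∂1: piv[bd,bh,bi,bs,bu,bv,dl,dm] rk=8  ker:dh,di,ds,du,dv,hi,hm,hs,hu,hv,im,iu,iv,lm,ls,lv,ms,mu,mv,sv,uv
∂2: piv[bdh,bhs,bhv,bsv,dim,dls,dlv,dmu,dsv,him,hiu,hmu,lmv] rk=13  ker:hsv,imu,lsv
b_1=(29−8)−13=8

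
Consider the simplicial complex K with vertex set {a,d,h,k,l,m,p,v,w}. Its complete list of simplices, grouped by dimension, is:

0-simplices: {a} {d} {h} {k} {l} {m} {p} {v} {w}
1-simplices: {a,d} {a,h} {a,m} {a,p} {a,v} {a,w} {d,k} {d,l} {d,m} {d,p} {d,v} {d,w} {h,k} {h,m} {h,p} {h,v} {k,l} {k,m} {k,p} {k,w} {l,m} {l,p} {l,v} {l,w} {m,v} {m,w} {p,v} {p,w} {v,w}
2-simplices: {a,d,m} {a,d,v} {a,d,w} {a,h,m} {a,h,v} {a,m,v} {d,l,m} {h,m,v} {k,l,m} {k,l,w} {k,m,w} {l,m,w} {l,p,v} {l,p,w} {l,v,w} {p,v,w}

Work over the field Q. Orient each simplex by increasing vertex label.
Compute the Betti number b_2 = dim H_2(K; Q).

b_2=3

n_0=9 n_1=29 n_2=16  [Q]
∂1: piv[ad,ah,am,ap,av,aw,dk,dl] rk=8  ker:dm,dp,dv,dw,hk,hm,hp,hv,kl,km,kp,kw,lm,lp,lv,lw,mv,mw,pv,pw,vw
∂2: piv[adm,adv,adw,ahm,ahv,amv,dlm,klm,klw,kmw,lpv,lpw,lvw] rk=13  ker:hmv,lmw,pvw
b_2=(16−13)−0=3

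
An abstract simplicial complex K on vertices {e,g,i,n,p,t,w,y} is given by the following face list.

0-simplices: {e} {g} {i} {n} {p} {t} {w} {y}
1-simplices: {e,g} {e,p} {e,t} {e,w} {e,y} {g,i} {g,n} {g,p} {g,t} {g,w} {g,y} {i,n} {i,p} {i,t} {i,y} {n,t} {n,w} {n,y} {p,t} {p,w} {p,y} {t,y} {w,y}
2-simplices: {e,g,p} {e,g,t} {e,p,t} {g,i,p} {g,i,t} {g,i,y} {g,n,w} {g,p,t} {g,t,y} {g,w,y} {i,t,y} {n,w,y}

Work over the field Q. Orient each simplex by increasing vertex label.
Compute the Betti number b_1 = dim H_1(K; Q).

b_1=6

n_0=8 n_1=23 n_2=12  [Q]
∂1: piv[eg,ep,et,ew,ey,gi,gn] rk=7  ker:gp,gt,gw,gy,in,ip,it,iy,nt,nw,ny,pt,pw,py,ty,wy
∂2: piv[egp,egt,ept,gip,git,giy,gnw,gty,gwy,nwy] rk=10  ker:gpt,ity
b_1=(23−7)−10=6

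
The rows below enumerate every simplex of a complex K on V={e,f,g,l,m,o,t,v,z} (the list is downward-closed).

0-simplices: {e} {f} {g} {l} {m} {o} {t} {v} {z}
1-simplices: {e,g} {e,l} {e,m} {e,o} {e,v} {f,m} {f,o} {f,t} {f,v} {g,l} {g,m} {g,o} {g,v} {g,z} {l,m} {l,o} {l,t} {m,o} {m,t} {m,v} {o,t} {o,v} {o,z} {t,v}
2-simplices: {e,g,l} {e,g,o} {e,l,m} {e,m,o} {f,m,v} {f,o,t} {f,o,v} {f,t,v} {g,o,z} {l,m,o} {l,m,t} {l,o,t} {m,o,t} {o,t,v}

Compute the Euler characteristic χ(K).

χ(K)=-1

n_0=9 n_1=24 n_2=14
χ=+9−24+14=-1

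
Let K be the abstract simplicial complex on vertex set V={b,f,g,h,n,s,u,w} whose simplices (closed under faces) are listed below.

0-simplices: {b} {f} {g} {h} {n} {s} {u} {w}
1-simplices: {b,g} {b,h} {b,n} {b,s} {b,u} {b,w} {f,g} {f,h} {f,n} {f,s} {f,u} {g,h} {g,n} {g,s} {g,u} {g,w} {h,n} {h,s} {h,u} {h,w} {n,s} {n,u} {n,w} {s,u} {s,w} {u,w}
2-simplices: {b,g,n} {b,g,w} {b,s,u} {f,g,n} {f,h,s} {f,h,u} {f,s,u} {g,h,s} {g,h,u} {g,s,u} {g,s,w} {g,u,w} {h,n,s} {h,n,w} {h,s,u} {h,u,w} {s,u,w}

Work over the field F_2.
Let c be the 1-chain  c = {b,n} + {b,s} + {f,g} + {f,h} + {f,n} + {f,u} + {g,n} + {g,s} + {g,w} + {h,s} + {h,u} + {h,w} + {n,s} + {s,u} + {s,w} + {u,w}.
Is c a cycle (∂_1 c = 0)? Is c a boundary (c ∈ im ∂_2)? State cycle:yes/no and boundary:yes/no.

n_0=8 n_1=26 n_2=17  [Z2]
∂1: piv[bg,bh,bn,bs,bu,bw,fg] rk=7  ker:fh,fn,fs,fu,gh,gn,gs,gu,gw,hn,hs,hu,hw,ns,nu,nw,su,sw,uw
∂2: piv[bgn,bgw,bsu,fgn,fhs,fhu,fsu,ghs,ghu,gsw,guw,hns,hnw,huw] rk=14  ker:gsu,hsu,suw
∂1c = 0
c vs im∂2: residual ≠ 0 ⇒ not boundary

cycle:yes boundary:no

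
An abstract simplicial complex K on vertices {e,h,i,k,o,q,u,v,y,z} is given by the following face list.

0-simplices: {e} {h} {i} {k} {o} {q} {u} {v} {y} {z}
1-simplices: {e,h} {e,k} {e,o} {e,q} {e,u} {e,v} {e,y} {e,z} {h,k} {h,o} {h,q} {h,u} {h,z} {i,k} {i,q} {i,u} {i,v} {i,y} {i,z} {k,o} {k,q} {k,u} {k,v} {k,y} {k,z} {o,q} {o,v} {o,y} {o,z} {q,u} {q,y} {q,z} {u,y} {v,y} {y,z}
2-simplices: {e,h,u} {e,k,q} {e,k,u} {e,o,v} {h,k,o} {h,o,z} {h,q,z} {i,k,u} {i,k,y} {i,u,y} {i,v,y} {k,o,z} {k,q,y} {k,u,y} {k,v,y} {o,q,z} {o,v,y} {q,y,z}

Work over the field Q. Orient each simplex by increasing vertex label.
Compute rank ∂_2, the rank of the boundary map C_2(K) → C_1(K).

rank∂_2=17

n_0=10 n_1=35 n_2=18  [Q]
∂1: piv[eh,ek,eo,eq,eu,ev,ey,ez,ik] rk=9  ker:hk,ho,hq,hu,hz,iq,iu,iv,iy,iz,ko,kq,ku,kv,ky,kz,oq,ov,oy,oz,qu,qy,qz,uy,vy,yz
∂2: piv[ehu,ekq,eku,eov,hko,hoz,hqz,iku,iky,iuy,ivy,koz,kqy,kvy,oqz,ovy,qyz] rk=17  ker:kuy
rk∂_2=17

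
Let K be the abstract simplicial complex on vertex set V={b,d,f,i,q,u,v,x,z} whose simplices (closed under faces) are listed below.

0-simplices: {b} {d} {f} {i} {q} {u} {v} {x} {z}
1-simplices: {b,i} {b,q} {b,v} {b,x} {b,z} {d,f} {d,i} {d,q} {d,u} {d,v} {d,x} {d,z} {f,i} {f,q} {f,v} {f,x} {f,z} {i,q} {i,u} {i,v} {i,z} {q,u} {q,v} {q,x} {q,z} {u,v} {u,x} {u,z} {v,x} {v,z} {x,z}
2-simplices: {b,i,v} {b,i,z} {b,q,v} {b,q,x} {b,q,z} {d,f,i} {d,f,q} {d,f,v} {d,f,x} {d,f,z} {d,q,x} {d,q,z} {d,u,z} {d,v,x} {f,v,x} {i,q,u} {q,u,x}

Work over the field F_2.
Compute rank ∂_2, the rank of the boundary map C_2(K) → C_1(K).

n_0=9 n_1=31 n_2=17  [Z2]
∂1: piv[bi,bq,bv,bx,bz,df,di,du] rk=8  ker:dq,dv,dx,dz,fi,fq,fv,fx,fz,iq,iu,iv,iz,qu,qv,qx,qz,uv,ux,uz,vx,vz,xz
∂2: piv[biv,biz,bqv,bqx,bqz,dfi,dfq,dfv,dfx,dfz,dqx,dqz,duz,dvx,iqu,qux] rk=16  ker:fvx
rk∂_2=16

rank∂_2=16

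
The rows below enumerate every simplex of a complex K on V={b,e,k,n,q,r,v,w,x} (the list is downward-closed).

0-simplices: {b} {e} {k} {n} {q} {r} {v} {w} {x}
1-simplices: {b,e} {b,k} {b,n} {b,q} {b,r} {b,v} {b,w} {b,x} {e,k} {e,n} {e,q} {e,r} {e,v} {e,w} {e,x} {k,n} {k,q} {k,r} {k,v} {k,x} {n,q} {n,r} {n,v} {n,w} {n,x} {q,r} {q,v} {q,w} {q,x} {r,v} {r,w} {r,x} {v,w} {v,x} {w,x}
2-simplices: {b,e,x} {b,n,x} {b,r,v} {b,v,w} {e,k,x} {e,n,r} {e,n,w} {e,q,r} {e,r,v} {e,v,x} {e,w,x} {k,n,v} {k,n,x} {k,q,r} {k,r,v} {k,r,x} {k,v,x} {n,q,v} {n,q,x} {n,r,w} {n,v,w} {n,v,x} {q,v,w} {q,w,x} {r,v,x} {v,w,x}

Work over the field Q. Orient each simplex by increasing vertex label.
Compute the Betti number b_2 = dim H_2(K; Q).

n_0=9 n_1=35 n_2=26  [Q]
∂1: piv[be,bk,bn,bq,br,bv,bw,bx] rk=8  ker:ek,en,eq,er,ev,ew,ex,kn,kq,kr,kv,kx,nq,nr,nv,nw,nx,qr,qv,qw,qx,rv,rw,rx,vw,vx,wx
∂2: piv[bex,bnx,brv,bvw,ekx,enr,enw,eqr,erv,evx,ewx,knv,knx,kqr,krv,krx,kvx,nqv,nqx,nrw,nvw,qvw,qwx] rk=23  ker:nvx,rvx,vwx
b_2=(26−23)−0=3

b_2=3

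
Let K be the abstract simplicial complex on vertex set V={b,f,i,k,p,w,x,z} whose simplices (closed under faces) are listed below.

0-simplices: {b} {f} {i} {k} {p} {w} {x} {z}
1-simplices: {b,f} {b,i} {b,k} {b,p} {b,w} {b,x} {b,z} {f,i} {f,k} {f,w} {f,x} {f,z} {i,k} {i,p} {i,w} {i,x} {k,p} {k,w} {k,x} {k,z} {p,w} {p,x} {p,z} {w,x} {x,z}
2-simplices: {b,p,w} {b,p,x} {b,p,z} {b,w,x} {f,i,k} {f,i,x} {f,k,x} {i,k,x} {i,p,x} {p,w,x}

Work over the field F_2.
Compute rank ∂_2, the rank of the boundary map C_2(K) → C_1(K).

n_0=8 n_1=25 n_2=10  [Z2]
∂1: piv[bf,bi,bk,bp,bw,bx,bz] rk=7  ker:fi,fk,fw,fx,fz,ik,ip,iw,ix,kp,kw,kx,kz,pw,px,pz,wx,xz
∂2: piv[bpw,bpx,bpz,bwx,fik,fix,fkx,ipx] rk=8  ker:ikx,pwx
rk∂_2=8

rank∂_2=8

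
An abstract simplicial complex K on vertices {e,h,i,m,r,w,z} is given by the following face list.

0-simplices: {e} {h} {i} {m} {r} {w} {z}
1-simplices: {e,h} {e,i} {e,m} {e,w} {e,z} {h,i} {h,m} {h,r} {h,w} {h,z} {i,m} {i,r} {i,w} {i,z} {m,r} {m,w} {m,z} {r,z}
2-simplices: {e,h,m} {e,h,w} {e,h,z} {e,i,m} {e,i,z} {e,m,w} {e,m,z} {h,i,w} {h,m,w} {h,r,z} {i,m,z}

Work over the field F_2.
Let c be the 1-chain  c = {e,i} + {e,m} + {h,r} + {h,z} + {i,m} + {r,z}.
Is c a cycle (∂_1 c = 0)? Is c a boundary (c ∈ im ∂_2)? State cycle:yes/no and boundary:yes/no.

cycle:yes boundary:yes

n_0=7 n_1=18 n_2=11  [Z2]
∂1: piv[eh,ei,em,ew,ez,hr] rk=6  ker:hi,hm,hw,hz,im,ir,iw,iz,mr,mw,mz,rz
∂2: piv[ehm,ehw,ehz,eim,eiz,emw,emz,hiw,hrz] rk=9  ker:hmw,imz
∂1c = 0
c vs im∂2: reduces to 0 ⇒ boundary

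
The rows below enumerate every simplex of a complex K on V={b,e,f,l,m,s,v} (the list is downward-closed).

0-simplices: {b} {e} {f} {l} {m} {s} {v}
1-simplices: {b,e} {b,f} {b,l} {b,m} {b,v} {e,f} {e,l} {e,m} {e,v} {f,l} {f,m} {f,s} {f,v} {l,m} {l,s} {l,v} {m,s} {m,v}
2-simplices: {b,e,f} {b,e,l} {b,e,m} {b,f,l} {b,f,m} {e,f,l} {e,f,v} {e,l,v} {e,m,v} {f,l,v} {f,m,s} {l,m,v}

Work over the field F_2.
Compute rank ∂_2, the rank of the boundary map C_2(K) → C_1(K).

rank∂_2=10

n_0=7 n_1=18 n_2=12  [Z2]
∂1: piv[be,bf,bl,bm,bv,fs] rk=6  ker:ef,el,em,ev,fl,fm,fv,lm,ls,lv,ms,mv
∂2: piv[bef,bel,bem,bfl,bfm,efv,elv,emv,fms,lmv] rk=10  ker:efl,flv
rk∂_2=10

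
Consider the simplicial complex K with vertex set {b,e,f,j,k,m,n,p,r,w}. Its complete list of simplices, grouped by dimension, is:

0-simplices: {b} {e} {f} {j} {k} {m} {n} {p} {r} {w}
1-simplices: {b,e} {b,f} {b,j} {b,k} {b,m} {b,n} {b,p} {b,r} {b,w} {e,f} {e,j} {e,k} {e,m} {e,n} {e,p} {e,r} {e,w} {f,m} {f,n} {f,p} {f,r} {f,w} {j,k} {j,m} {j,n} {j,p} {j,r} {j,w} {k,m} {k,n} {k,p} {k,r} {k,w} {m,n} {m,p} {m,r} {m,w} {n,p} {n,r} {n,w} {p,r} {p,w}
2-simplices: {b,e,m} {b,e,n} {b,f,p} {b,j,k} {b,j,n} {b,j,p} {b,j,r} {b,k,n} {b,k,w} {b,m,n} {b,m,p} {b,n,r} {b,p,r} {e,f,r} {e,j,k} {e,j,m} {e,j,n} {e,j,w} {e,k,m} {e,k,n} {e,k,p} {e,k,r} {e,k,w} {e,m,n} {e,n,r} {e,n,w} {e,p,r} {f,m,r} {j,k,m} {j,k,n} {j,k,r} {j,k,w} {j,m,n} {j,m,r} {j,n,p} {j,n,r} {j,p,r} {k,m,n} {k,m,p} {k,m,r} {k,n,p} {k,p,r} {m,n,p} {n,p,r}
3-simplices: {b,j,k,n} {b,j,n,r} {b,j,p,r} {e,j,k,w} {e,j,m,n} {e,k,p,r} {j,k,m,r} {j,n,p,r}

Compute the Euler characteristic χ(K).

n_0=10 n_1=42 n_2=44 n_3=8
χ=+10−42+44−8=4

χ(K)=4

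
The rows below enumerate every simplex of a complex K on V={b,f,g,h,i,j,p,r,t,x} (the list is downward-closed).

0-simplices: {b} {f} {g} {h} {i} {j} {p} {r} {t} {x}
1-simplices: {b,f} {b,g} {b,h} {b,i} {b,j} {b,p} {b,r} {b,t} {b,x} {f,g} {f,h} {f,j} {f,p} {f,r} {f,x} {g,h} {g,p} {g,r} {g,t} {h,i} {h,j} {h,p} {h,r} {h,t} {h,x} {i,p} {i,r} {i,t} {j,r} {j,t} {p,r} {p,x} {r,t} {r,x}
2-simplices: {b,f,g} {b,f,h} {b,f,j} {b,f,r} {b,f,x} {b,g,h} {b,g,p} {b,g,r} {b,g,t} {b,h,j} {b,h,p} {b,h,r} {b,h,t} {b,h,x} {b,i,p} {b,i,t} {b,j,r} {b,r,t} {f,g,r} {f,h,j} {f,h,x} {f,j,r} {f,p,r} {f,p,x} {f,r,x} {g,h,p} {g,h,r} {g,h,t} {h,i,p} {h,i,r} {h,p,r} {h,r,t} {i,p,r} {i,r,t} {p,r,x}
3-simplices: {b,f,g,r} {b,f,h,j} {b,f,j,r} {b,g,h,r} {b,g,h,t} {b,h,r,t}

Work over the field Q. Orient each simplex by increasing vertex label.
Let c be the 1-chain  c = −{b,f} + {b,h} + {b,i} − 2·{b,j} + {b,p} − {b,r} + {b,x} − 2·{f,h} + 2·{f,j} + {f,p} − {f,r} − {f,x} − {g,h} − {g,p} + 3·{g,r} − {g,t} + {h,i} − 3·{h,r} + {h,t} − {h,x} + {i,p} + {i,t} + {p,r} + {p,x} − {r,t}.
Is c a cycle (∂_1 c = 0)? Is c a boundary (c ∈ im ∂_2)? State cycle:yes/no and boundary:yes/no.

cycle:yes boundary:yes

n_0=10 n_1=34 n_2=35 n_3=6  [Q]
∂1: piv[bf,bg,bh,bi,bj,bp,br,bt,bx] rk=9  ker:fg,fh,fj,fp,fr,fx,gh,gp,gr,gt,hi,hj,hp,hr,ht,hx,ip,ir,it,jr,jt,pr,px,rt,rx
∂2: piv[bfg,bfh,bfj,bfr,bfx,bgh,bgp,bgr,bgt,bhj,bhp,bhr,bht,bhx,bip,bit,bjr,brt,fpr,fpx,frx,hip,hir,hpr] rk=24  ker:fgr,fhj,fhx,fjr,ghp,ghr,ght,hrt,ipr,irt,prx
∂3: piv[bfgr,bfhj,bfjr,bghr,bght,bhrt] rk=6
∂1c = 0
c vs im∂2: reduces to 0 ⇒ boundary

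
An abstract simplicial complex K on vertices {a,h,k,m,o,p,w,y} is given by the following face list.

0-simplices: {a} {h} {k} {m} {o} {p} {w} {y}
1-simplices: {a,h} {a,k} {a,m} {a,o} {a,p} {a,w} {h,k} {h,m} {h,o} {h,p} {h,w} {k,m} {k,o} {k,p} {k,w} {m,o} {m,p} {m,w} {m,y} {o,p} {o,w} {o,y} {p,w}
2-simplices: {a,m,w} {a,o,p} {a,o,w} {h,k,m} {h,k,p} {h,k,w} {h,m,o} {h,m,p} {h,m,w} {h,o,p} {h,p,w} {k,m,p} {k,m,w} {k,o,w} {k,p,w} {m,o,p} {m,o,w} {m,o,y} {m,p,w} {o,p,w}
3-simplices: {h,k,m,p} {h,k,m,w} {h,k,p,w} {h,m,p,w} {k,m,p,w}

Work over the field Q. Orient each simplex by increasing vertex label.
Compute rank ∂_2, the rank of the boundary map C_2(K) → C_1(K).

rank∂_2=14

n_0=8 n_1=23 n_2=20 n_3=5  [Q]
∂1: piv[ah,ak,am,ao,ap,aw,my] rk=7  ker:hk,hm,ho,hp,hw,km,ko,kp,kw,mo,mp,mw,op,ow,oy,pw
∂2: piv[amw,aop,aow,hkm,hkp,hkw,hmo,hmp,hmw,hop,hpw,kow,mow,moy] rk=14  ker:kmp,kmw,kpw,mop,mpw,opw
∂3: piv[hkmp,hkmw,hkpw,hmpw] rk=4  ker:kmpw
rk∂_2=14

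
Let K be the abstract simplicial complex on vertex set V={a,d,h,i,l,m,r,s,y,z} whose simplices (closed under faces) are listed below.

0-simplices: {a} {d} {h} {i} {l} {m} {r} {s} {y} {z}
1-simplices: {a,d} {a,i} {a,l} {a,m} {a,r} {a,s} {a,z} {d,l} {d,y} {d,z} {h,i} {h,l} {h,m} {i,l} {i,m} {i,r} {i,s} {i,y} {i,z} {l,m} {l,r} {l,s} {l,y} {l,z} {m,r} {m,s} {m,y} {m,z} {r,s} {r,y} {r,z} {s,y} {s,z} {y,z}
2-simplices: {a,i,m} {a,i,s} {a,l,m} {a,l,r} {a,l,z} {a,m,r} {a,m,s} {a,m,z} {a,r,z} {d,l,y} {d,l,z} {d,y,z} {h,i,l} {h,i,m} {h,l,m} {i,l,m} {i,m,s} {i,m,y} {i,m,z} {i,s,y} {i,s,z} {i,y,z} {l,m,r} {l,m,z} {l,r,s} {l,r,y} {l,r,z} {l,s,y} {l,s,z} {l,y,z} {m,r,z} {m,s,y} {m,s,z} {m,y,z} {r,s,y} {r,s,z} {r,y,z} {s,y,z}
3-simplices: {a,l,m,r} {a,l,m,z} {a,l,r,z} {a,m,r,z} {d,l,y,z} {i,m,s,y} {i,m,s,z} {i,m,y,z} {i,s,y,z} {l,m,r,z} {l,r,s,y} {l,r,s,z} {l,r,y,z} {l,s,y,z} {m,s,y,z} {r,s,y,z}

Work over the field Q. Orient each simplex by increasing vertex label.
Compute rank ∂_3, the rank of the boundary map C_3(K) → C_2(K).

rank∂_3=13

n_0=10 n_1=34 n_2=38 n_3=16  [Q]
∂1: piv[ad,ai,al,am,ar,as,az,dy,hi] rk=9  ker:dl,dz,hl,hm,il,im,ir,is,iy,iz,lm,lr,ls,ly,lz,mr,ms,my,mz,rs,ry,rz,sy,sz,yz
∂2: piv[aim,ais,alm,alr,alz,amr,ams,amz,arz,dly,dlz,dyz,hil,him,hlm,imy,imz,isy,isz,iyz,lrs,lry,lsy] rk=23  ker:ilm,ims,lmr,lmz,lrz,lsz,lyz,mrz,msy,msz,myz,rsy,rsz,ryz,syz
∂3: piv[almr,almz,alrz,amrz,dlyz,imsy,imsz,imyz,isyz,lrsy,lrsz,lryz,lsyz] rk=13  ker:lmrz,msyz,rsyz
rk∂_3=13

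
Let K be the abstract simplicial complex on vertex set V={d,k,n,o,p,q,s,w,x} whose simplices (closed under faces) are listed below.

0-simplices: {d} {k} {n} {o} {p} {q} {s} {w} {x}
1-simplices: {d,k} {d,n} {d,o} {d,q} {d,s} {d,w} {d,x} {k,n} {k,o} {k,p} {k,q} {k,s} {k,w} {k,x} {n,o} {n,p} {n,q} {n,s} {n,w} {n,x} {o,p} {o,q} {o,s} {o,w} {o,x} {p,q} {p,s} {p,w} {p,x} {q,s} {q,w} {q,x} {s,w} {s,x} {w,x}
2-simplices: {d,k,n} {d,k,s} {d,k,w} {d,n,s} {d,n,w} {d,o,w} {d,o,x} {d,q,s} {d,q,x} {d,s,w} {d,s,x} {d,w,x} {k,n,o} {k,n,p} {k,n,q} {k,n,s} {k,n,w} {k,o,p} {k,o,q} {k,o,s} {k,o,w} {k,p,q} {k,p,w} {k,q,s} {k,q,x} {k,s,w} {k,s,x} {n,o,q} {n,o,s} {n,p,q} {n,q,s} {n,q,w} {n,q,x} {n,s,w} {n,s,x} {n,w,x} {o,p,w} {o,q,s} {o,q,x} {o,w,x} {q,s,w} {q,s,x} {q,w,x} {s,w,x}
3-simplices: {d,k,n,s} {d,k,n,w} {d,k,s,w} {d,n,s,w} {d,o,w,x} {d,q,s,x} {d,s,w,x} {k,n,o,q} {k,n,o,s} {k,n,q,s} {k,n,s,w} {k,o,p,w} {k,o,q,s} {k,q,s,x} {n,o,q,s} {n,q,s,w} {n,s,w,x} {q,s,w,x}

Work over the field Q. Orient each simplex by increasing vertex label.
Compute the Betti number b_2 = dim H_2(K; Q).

n_0=9 n_1=35 n_2=44 n_3=18  [Q]
∂1: piv[dk,dn,do,dq,ds,dw,dx,kp] rk=8  ker:kn,ko,kq,ks,kw,kx,no,np,nq,ns,nw,nx,op,oq,os,ow,ox,pq,ps,pw,px,qs,qw,qx,sw,sx,wx
∂2: piv[dkn,dks,dkw,dns,dnw,dow,dox,dqs,dqx,dsw,dsx,dwx,kno,knp,knq,kop,koq,kos,kow,kpq,kpw,kqs,kqx,nqw,nqx] rk=25  ker:kns,knw,ksw,ksx,noq,nos,npq,nqs,nsw,nsx,nwx,opw,oqs,oqx,owx,qsw,qsx,qwx,swx
∂3: piv[dkns,dknw,dksw,dnsw,dowx,dqsx,dswx,knoq,knos,knqs,kopw,koqs,kqsx,nqsw,nswx,qswx] rk=16  ker:knsw,noqs
b_2=(44−25)−16=3

b_2=3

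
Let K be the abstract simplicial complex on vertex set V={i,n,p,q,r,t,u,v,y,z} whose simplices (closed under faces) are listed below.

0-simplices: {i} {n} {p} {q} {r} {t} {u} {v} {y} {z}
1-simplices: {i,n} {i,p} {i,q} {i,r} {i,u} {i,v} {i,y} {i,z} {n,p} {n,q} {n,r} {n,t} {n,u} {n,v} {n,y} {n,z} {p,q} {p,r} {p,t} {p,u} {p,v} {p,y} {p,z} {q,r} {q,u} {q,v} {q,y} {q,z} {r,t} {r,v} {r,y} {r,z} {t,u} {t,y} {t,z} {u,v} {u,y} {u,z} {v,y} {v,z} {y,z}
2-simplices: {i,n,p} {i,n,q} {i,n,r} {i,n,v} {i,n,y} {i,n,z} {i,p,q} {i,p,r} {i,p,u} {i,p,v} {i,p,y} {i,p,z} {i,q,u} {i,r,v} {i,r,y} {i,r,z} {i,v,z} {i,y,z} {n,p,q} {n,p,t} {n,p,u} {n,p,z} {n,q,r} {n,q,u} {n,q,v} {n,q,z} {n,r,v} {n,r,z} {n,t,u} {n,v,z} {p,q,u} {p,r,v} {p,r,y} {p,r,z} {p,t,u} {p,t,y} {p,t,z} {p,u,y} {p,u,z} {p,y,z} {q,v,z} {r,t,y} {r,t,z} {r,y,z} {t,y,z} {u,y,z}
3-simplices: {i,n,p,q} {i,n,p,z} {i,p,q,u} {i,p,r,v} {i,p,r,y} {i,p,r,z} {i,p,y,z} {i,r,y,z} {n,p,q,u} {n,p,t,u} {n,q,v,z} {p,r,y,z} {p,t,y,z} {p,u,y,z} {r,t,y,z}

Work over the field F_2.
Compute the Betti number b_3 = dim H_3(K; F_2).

b_3=1

n_0=10 n_1=41 n_2=46 n_3=15  [Z2]
∂1: piv[in,ip,iq,ir,iu,iv,iy,iz,nt] rk=9  ker:np,nq,nr,nu,nv,ny,nz,pq,pr,pt,pu,pv,py,pz,qr,qu,qv,qy,qz,rt,rv,ry,rz,tu,ty,tz,uv,uy,uz,vy,vz,yz
∂2: piv[inp,inq,inr,inv,iny,inz,ipq,ipr,ipu,ipv,ipy,ipz,iqu,irv,iry,irz,ivz,iyz,npt,npu,nqr,nqv,nqz,ntu,pty,ptz,puy,puz,rty] rk=29  ker:npq,npz,nqu,nrv,nrz,nvz,pqu,prv,pry,prz,ptu,pyz,qvz,rtz,ryz,tyz,uyz
∂3: piv[inpq,inpz,ipqu,iprv,ipry,iprz,ipyz,iryz,npqu,nptu,nqvz,ptyz,puyz,rtyz] rk=14  ker:pryz
b_3=(15−14)−0=1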